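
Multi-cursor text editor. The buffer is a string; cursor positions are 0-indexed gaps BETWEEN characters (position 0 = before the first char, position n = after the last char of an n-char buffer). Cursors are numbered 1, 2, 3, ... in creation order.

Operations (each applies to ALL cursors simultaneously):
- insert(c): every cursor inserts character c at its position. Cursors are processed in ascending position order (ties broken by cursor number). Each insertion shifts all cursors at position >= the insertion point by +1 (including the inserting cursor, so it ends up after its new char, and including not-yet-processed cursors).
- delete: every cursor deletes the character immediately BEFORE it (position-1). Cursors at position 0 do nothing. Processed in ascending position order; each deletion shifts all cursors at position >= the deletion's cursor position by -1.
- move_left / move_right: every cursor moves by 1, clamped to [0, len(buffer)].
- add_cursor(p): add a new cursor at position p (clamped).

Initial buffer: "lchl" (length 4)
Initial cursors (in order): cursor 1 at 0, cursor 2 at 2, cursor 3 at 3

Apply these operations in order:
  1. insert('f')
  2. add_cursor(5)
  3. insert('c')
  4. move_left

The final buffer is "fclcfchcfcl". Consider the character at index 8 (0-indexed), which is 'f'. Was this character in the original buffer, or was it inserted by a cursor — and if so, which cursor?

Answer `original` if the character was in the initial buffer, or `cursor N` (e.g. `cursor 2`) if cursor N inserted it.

After op 1 (insert('f')): buffer="flcfhfl" (len 7), cursors c1@1 c2@4 c3@6, authorship 1..2.3.
After op 2 (add_cursor(5)): buffer="flcfhfl" (len 7), cursors c1@1 c2@4 c4@5 c3@6, authorship 1..2.3.
After op 3 (insert('c')): buffer="fclcfchcfcl" (len 11), cursors c1@2 c2@6 c4@8 c3@10, authorship 11..22.433.
After op 4 (move_left): buffer="fclcfchcfcl" (len 11), cursors c1@1 c2@5 c4@7 c3@9, authorship 11..22.433.
Authorship (.=original, N=cursor N): 1 1 . . 2 2 . 4 3 3 .
Index 8: author = 3

Answer: cursor 3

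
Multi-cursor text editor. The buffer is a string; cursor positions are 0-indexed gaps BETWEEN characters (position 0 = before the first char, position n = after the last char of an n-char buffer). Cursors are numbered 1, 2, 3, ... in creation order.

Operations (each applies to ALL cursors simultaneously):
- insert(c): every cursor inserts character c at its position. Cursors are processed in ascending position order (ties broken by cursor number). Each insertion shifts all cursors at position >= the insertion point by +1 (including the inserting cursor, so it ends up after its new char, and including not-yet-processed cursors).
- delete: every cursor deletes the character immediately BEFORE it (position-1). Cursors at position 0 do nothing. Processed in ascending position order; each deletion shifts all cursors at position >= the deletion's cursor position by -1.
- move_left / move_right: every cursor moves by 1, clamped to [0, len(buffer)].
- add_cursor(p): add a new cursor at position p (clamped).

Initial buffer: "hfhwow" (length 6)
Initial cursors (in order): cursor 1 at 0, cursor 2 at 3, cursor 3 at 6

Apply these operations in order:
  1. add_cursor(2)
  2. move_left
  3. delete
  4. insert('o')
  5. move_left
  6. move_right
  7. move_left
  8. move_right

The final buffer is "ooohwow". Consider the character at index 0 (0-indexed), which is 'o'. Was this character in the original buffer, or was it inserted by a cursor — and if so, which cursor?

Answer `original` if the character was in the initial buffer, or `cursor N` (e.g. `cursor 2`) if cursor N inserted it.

Answer: cursor 1

Derivation:
After op 1 (add_cursor(2)): buffer="hfhwow" (len 6), cursors c1@0 c4@2 c2@3 c3@6, authorship ......
After op 2 (move_left): buffer="hfhwow" (len 6), cursors c1@0 c4@1 c2@2 c3@5, authorship ......
After op 3 (delete): buffer="hww" (len 3), cursors c1@0 c2@0 c4@0 c3@2, authorship ...
After op 4 (insert('o')): buffer="ooohwow" (len 7), cursors c1@3 c2@3 c4@3 c3@6, authorship 124..3.
After op 5 (move_left): buffer="ooohwow" (len 7), cursors c1@2 c2@2 c4@2 c3@5, authorship 124..3.
After op 6 (move_right): buffer="ooohwow" (len 7), cursors c1@3 c2@3 c4@3 c3@6, authorship 124..3.
After op 7 (move_left): buffer="ooohwow" (len 7), cursors c1@2 c2@2 c4@2 c3@5, authorship 124..3.
After op 8 (move_right): buffer="ooohwow" (len 7), cursors c1@3 c2@3 c4@3 c3@6, authorship 124..3.
Authorship (.=original, N=cursor N): 1 2 4 . . 3 .
Index 0: author = 1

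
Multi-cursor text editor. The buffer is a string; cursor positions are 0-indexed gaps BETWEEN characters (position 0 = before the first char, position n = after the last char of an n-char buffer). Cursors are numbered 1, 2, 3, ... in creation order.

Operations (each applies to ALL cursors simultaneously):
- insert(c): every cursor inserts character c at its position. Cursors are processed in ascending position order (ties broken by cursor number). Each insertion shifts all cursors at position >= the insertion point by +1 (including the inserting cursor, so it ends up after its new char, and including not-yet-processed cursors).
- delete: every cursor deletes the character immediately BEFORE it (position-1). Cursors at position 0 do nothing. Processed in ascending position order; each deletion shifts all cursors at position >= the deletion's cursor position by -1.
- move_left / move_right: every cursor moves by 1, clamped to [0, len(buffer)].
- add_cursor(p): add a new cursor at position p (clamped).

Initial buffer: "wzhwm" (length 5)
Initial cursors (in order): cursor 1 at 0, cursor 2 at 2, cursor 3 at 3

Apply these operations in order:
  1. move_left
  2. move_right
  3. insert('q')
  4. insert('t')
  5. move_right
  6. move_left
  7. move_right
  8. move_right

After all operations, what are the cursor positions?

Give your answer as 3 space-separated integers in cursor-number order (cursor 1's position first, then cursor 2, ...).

Answer: 5 8 11

Derivation:
After op 1 (move_left): buffer="wzhwm" (len 5), cursors c1@0 c2@1 c3@2, authorship .....
After op 2 (move_right): buffer="wzhwm" (len 5), cursors c1@1 c2@2 c3@3, authorship .....
After op 3 (insert('q')): buffer="wqzqhqwm" (len 8), cursors c1@2 c2@4 c3@6, authorship .1.2.3..
After op 4 (insert('t')): buffer="wqtzqthqtwm" (len 11), cursors c1@3 c2@6 c3@9, authorship .11.22.33..
After op 5 (move_right): buffer="wqtzqthqtwm" (len 11), cursors c1@4 c2@7 c3@10, authorship .11.22.33..
After op 6 (move_left): buffer="wqtzqthqtwm" (len 11), cursors c1@3 c2@6 c3@9, authorship .11.22.33..
After op 7 (move_right): buffer="wqtzqthqtwm" (len 11), cursors c1@4 c2@7 c3@10, authorship .11.22.33..
After op 8 (move_right): buffer="wqtzqthqtwm" (len 11), cursors c1@5 c2@8 c3@11, authorship .11.22.33..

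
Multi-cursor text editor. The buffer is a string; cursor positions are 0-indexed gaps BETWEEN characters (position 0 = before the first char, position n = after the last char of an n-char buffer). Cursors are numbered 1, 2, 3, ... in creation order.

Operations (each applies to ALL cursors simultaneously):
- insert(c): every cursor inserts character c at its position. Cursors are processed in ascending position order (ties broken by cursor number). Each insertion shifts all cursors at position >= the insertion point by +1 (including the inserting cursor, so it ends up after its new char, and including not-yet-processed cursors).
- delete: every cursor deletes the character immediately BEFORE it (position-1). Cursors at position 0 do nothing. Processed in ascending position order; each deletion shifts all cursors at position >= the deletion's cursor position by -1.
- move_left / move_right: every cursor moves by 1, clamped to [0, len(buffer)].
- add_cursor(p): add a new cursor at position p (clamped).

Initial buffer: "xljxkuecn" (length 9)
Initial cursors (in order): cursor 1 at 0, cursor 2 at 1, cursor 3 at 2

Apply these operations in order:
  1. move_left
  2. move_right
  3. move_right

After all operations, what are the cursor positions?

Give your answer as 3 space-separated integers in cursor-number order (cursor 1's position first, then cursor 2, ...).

Answer: 2 2 3

Derivation:
After op 1 (move_left): buffer="xljxkuecn" (len 9), cursors c1@0 c2@0 c3@1, authorship .........
After op 2 (move_right): buffer="xljxkuecn" (len 9), cursors c1@1 c2@1 c3@2, authorship .........
After op 3 (move_right): buffer="xljxkuecn" (len 9), cursors c1@2 c2@2 c3@3, authorship .........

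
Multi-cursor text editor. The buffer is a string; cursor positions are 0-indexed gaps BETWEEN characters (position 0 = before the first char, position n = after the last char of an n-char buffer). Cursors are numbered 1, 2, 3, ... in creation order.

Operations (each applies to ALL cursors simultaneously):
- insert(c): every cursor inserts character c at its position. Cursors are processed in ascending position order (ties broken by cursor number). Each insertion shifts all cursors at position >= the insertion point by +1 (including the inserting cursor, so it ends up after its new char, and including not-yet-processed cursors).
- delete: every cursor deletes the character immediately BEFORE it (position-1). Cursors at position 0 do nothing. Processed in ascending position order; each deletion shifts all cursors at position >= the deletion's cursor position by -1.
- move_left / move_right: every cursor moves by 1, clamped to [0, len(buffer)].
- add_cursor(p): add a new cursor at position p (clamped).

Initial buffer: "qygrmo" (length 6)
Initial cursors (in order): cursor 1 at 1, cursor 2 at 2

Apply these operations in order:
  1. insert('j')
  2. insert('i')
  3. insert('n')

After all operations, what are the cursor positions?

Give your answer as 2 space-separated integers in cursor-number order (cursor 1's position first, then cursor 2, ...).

Answer: 4 8

Derivation:
After op 1 (insert('j')): buffer="qjyjgrmo" (len 8), cursors c1@2 c2@4, authorship .1.2....
After op 2 (insert('i')): buffer="qjiyjigrmo" (len 10), cursors c1@3 c2@6, authorship .11.22....
After op 3 (insert('n')): buffer="qjinyjingrmo" (len 12), cursors c1@4 c2@8, authorship .111.222....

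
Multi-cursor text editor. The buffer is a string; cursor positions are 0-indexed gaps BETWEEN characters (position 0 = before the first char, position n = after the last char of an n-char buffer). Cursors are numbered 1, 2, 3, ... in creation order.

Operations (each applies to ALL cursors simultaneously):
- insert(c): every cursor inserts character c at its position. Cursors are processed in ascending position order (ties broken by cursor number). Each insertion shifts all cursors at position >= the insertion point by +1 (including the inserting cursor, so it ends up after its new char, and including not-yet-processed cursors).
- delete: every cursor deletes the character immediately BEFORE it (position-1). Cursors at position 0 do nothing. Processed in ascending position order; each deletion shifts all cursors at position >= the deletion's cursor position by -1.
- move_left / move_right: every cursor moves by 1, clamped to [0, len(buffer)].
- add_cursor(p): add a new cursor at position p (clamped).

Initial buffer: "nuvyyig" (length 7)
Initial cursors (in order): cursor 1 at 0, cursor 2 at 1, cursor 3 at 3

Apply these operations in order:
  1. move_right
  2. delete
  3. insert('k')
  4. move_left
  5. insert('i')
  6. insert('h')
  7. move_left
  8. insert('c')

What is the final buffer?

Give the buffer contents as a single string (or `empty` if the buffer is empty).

Answer: kiihcchkvichkyig

Derivation:
After op 1 (move_right): buffer="nuvyyig" (len 7), cursors c1@1 c2@2 c3@4, authorship .......
After op 2 (delete): buffer="vyig" (len 4), cursors c1@0 c2@0 c3@1, authorship ....
After op 3 (insert('k')): buffer="kkvkyig" (len 7), cursors c1@2 c2@2 c3@4, authorship 12.3...
After op 4 (move_left): buffer="kkvkyig" (len 7), cursors c1@1 c2@1 c3@3, authorship 12.3...
After op 5 (insert('i')): buffer="kiikvikyig" (len 10), cursors c1@3 c2@3 c3@6, authorship 1122.33...
After op 6 (insert('h')): buffer="kiihhkvihkyig" (len 13), cursors c1@5 c2@5 c3@9, authorship 112122.333...
After op 7 (move_left): buffer="kiihhkvihkyig" (len 13), cursors c1@4 c2@4 c3@8, authorship 112122.333...
After op 8 (insert('c')): buffer="kiihcchkvichkyig" (len 16), cursors c1@6 c2@6 c3@11, authorship 11211222.3333...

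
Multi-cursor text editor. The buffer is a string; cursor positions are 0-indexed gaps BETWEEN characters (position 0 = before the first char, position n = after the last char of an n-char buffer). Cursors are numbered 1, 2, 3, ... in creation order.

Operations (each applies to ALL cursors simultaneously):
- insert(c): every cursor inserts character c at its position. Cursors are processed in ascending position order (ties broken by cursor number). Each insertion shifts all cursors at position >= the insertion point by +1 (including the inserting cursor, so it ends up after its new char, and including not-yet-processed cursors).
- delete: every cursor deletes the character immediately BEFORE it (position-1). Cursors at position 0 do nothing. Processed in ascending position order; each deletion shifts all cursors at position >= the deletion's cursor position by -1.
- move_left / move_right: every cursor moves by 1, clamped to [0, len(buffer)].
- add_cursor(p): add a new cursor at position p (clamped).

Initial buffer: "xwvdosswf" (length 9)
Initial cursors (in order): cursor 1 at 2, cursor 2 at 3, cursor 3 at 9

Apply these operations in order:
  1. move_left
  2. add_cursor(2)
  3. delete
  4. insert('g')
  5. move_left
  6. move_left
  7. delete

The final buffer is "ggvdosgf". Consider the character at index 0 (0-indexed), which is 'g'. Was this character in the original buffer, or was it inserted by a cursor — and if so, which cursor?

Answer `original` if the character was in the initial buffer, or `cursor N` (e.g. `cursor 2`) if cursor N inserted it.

Answer: cursor 2

Derivation:
After op 1 (move_left): buffer="xwvdosswf" (len 9), cursors c1@1 c2@2 c3@8, authorship .........
After op 2 (add_cursor(2)): buffer="xwvdosswf" (len 9), cursors c1@1 c2@2 c4@2 c3@8, authorship .........
After op 3 (delete): buffer="vdossf" (len 6), cursors c1@0 c2@0 c4@0 c3@5, authorship ......
After op 4 (insert('g')): buffer="gggvdossgf" (len 10), cursors c1@3 c2@3 c4@3 c3@9, authorship 124.....3.
After op 5 (move_left): buffer="gggvdossgf" (len 10), cursors c1@2 c2@2 c4@2 c3@8, authorship 124.....3.
After op 6 (move_left): buffer="gggvdossgf" (len 10), cursors c1@1 c2@1 c4@1 c3@7, authorship 124.....3.
After op 7 (delete): buffer="ggvdosgf" (len 8), cursors c1@0 c2@0 c4@0 c3@5, authorship 24....3.
Authorship (.=original, N=cursor N): 2 4 . . . . 3 .
Index 0: author = 2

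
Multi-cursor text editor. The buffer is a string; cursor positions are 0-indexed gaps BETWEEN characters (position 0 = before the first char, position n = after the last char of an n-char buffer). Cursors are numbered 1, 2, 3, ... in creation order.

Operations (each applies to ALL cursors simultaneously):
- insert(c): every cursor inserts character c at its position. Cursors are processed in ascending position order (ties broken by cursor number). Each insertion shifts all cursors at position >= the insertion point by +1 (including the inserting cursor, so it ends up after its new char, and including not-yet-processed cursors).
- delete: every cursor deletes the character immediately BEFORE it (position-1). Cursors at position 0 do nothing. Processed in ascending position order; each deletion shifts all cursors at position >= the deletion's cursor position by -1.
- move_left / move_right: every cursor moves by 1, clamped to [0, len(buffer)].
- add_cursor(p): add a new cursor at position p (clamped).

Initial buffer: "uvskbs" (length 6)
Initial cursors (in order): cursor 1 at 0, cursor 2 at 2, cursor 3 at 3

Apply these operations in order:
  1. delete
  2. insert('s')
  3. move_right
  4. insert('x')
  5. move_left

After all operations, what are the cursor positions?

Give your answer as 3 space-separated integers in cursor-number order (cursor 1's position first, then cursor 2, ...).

Answer: 2 7 7

Derivation:
After op 1 (delete): buffer="ukbs" (len 4), cursors c1@0 c2@1 c3@1, authorship ....
After op 2 (insert('s')): buffer="susskbs" (len 7), cursors c1@1 c2@4 c3@4, authorship 1.23...
After op 3 (move_right): buffer="susskbs" (len 7), cursors c1@2 c2@5 c3@5, authorship 1.23...
After op 4 (insert('x')): buffer="suxsskxxbs" (len 10), cursors c1@3 c2@8 c3@8, authorship 1.123.23..
After op 5 (move_left): buffer="suxsskxxbs" (len 10), cursors c1@2 c2@7 c3@7, authorship 1.123.23..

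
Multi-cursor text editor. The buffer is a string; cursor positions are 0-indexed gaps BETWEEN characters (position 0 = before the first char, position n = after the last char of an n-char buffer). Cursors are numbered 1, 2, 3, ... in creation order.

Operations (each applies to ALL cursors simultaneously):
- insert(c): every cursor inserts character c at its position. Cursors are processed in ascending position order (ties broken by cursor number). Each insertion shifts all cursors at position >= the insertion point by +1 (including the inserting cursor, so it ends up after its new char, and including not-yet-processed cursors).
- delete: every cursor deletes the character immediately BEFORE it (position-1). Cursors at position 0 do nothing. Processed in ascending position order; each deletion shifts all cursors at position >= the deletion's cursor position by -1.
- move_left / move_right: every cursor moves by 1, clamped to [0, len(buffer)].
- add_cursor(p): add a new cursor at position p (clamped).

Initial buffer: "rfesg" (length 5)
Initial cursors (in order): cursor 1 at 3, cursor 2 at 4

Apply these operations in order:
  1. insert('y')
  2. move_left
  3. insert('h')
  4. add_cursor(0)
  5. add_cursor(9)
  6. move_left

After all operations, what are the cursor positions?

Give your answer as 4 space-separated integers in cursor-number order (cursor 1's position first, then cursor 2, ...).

After op 1 (insert('y')): buffer="rfeysyg" (len 7), cursors c1@4 c2@6, authorship ...1.2.
After op 2 (move_left): buffer="rfeysyg" (len 7), cursors c1@3 c2@5, authorship ...1.2.
After op 3 (insert('h')): buffer="rfehyshyg" (len 9), cursors c1@4 c2@7, authorship ...11.22.
After op 4 (add_cursor(0)): buffer="rfehyshyg" (len 9), cursors c3@0 c1@4 c2@7, authorship ...11.22.
After op 5 (add_cursor(9)): buffer="rfehyshyg" (len 9), cursors c3@0 c1@4 c2@7 c4@9, authorship ...11.22.
After op 6 (move_left): buffer="rfehyshyg" (len 9), cursors c3@0 c1@3 c2@6 c4@8, authorship ...11.22.

Answer: 3 6 0 8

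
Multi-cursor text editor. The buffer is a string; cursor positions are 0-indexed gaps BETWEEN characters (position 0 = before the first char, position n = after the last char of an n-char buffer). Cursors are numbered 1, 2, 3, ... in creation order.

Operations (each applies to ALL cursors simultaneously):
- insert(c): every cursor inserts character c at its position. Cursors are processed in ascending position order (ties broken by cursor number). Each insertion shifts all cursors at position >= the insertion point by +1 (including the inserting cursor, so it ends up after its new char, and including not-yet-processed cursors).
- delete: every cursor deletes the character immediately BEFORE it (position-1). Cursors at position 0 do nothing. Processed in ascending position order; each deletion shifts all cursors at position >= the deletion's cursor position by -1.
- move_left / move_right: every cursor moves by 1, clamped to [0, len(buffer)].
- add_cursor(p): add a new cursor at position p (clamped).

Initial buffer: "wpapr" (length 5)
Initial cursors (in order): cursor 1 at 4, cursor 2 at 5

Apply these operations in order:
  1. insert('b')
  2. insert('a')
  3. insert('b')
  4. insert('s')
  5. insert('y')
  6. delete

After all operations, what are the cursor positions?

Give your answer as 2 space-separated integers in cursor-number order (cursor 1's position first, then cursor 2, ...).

Answer: 8 13

Derivation:
After op 1 (insert('b')): buffer="wpapbrb" (len 7), cursors c1@5 c2@7, authorship ....1.2
After op 2 (insert('a')): buffer="wpapbarba" (len 9), cursors c1@6 c2@9, authorship ....11.22
After op 3 (insert('b')): buffer="wpapbabrbab" (len 11), cursors c1@7 c2@11, authorship ....111.222
After op 4 (insert('s')): buffer="wpapbabsrbabs" (len 13), cursors c1@8 c2@13, authorship ....1111.2222
After op 5 (insert('y')): buffer="wpapbabsyrbabsy" (len 15), cursors c1@9 c2@15, authorship ....11111.22222
After op 6 (delete): buffer="wpapbabsrbabs" (len 13), cursors c1@8 c2@13, authorship ....1111.2222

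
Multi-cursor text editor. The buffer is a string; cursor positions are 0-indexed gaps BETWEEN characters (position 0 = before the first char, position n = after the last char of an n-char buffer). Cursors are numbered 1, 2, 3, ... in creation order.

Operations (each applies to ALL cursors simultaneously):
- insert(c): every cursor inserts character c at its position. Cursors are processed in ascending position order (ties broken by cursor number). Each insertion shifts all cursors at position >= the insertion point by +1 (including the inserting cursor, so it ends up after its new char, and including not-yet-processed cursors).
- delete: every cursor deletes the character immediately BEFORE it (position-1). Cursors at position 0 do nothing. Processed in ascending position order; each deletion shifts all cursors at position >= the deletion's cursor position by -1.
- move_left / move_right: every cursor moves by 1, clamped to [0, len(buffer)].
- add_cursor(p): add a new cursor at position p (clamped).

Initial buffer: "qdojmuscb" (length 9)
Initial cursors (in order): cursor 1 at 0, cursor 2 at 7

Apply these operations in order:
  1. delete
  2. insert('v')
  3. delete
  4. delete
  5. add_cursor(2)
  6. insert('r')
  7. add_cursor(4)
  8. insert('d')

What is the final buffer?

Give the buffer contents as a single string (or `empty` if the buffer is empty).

After op 1 (delete): buffer="qdojmucb" (len 8), cursors c1@0 c2@6, authorship ........
After op 2 (insert('v')): buffer="vqdojmuvcb" (len 10), cursors c1@1 c2@8, authorship 1......2..
After op 3 (delete): buffer="qdojmucb" (len 8), cursors c1@0 c2@6, authorship ........
After op 4 (delete): buffer="qdojmcb" (len 7), cursors c1@0 c2@5, authorship .......
After op 5 (add_cursor(2)): buffer="qdojmcb" (len 7), cursors c1@0 c3@2 c2@5, authorship .......
After op 6 (insert('r')): buffer="rqdrojmrcb" (len 10), cursors c1@1 c3@4 c2@8, authorship 1..3...2..
After op 7 (add_cursor(4)): buffer="rqdrojmrcb" (len 10), cursors c1@1 c3@4 c4@4 c2@8, authorship 1..3...2..
After op 8 (insert('d')): buffer="rdqdrddojmrdcb" (len 14), cursors c1@2 c3@7 c4@7 c2@12, authorship 11..334...22..

Answer: rdqdrddojmrdcb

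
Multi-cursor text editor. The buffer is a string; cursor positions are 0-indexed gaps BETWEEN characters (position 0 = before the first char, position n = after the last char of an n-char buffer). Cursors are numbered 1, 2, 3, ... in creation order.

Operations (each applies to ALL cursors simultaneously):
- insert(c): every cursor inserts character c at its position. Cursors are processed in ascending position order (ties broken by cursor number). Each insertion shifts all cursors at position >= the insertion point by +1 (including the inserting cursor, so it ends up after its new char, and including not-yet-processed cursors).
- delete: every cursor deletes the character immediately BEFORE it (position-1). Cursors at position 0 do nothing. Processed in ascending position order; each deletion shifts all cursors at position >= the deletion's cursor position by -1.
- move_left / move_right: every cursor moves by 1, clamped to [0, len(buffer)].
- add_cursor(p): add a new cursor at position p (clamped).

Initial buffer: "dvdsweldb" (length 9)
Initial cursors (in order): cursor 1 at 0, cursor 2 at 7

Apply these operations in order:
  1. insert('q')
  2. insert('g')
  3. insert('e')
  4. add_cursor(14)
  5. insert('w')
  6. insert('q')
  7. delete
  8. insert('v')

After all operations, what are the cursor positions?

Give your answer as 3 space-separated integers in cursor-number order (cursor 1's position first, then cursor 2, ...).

After op 1 (insert('q')): buffer="qdvdswelqdb" (len 11), cursors c1@1 c2@9, authorship 1.......2..
After op 2 (insert('g')): buffer="qgdvdswelqgdb" (len 13), cursors c1@2 c2@11, authorship 11.......22..
After op 3 (insert('e')): buffer="qgedvdswelqgedb" (len 15), cursors c1@3 c2@13, authorship 111.......222..
After op 4 (add_cursor(14)): buffer="qgedvdswelqgedb" (len 15), cursors c1@3 c2@13 c3@14, authorship 111.......222..
After op 5 (insert('w')): buffer="qgewdvdswelqgewdwb" (len 18), cursors c1@4 c2@15 c3@17, authorship 1111.......2222.3.
After op 6 (insert('q')): buffer="qgewqdvdswelqgewqdwqb" (len 21), cursors c1@5 c2@17 c3@20, authorship 11111.......22222.33.
After op 7 (delete): buffer="qgewdvdswelqgewdwb" (len 18), cursors c1@4 c2@15 c3@17, authorship 1111.......2222.3.
After op 8 (insert('v')): buffer="qgewvdvdswelqgewvdwvb" (len 21), cursors c1@5 c2@17 c3@20, authorship 11111.......22222.33.

Answer: 5 17 20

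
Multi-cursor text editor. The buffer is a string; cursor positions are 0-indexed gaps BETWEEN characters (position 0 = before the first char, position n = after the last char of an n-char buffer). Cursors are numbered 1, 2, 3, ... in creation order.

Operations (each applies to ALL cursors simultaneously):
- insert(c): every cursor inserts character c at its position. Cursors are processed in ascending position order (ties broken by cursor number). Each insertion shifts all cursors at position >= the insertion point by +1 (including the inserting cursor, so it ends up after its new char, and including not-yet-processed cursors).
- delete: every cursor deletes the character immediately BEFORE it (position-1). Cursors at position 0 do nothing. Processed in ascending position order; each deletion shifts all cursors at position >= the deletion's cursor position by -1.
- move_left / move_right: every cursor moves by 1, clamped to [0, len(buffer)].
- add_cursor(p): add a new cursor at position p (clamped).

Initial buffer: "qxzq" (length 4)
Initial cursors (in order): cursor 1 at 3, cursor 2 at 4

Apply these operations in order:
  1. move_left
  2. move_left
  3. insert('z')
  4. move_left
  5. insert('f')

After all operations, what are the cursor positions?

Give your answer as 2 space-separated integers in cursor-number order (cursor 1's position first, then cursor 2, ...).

After op 1 (move_left): buffer="qxzq" (len 4), cursors c1@2 c2@3, authorship ....
After op 2 (move_left): buffer="qxzq" (len 4), cursors c1@1 c2@2, authorship ....
After op 3 (insert('z')): buffer="qzxzzq" (len 6), cursors c1@2 c2@4, authorship .1.2..
After op 4 (move_left): buffer="qzxzzq" (len 6), cursors c1@1 c2@3, authorship .1.2..
After op 5 (insert('f')): buffer="qfzxfzzq" (len 8), cursors c1@2 c2@5, authorship .11.22..

Answer: 2 5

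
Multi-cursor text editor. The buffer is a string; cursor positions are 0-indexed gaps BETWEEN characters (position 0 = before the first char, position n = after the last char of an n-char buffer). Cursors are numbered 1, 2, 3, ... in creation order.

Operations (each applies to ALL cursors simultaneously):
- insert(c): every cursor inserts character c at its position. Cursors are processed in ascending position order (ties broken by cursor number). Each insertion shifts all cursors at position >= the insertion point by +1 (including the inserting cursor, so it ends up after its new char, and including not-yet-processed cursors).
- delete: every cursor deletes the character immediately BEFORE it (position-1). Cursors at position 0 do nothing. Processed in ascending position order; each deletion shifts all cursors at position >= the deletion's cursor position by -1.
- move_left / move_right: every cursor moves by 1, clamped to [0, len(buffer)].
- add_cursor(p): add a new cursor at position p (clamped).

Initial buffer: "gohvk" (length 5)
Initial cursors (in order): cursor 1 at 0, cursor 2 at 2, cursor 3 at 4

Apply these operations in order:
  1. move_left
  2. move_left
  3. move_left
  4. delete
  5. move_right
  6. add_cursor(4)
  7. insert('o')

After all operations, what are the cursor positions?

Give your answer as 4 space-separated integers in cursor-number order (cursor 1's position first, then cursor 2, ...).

After op 1 (move_left): buffer="gohvk" (len 5), cursors c1@0 c2@1 c3@3, authorship .....
After op 2 (move_left): buffer="gohvk" (len 5), cursors c1@0 c2@0 c3@2, authorship .....
After op 3 (move_left): buffer="gohvk" (len 5), cursors c1@0 c2@0 c3@1, authorship .....
After op 4 (delete): buffer="ohvk" (len 4), cursors c1@0 c2@0 c3@0, authorship ....
After op 5 (move_right): buffer="ohvk" (len 4), cursors c1@1 c2@1 c3@1, authorship ....
After op 6 (add_cursor(4)): buffer="ohvk" (len 4), cursors c1@1 c2@1 c3@1 c4@4, authorship ....
After op 7 (insert('o')): buffer="oooohvko" (len 8), cursors c1@4 c2@4 c3@4 c4@8, authorship .123...4

Answer: 4 4 4 8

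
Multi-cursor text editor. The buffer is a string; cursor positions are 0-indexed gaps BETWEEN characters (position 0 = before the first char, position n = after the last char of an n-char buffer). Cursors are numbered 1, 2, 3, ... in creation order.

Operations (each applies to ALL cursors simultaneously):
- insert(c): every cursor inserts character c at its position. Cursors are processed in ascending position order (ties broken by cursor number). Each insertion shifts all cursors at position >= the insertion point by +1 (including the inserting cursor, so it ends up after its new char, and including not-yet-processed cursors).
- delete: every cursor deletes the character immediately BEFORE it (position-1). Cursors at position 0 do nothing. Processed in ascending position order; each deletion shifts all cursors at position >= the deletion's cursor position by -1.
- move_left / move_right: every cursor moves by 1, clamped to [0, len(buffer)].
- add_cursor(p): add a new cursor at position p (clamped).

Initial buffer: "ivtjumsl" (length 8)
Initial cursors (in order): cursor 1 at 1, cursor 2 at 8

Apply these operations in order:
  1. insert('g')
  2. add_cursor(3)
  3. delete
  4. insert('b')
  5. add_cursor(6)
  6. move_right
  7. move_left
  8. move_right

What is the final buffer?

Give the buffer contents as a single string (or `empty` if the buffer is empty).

After op 1 (insert('g')): buffer="igvtjumslg" (len 10), cursors c1@2 c2@10, authorship .1.......2
After op 2 (add_cursor(3)): buffer="igvtjumslg" (len 10), cursors c1@2 c3@3 c2@10, authorship .1.......2
After op 3 (delete): buffer="itjumsl" (len 7), cursors c1@1 c3@1 c2@7, authorship .......
After op 4 (insert('b')): buffer="ibbtjumslb" (len 10), cursors c1@3 c3@3 c2@10, authorship .13......2
After op 5 (add_cursor(6)): buffer="ibbtjumslb" (len 10), cursors c1@3 c3@3 c4@6 c2@10, authorship .13......2
After op 6 (move_right): buffer="ibbtjumslb" (len 10), cursors c1@4 c3@4 c4@7 c2@10, authorship .13......2
After op 7 (move_left): buffer="ibbtjumslb" (len 10), cursors c1@3 c3@3 c4@6 c2@9, authorship .13......2
After op 8 (move_right): buffer="ibbtjumslb" (len 10), cursors c1@4 c3@4 c4@7 c2@10, authorship .13......2

Answer: ibbtjumslb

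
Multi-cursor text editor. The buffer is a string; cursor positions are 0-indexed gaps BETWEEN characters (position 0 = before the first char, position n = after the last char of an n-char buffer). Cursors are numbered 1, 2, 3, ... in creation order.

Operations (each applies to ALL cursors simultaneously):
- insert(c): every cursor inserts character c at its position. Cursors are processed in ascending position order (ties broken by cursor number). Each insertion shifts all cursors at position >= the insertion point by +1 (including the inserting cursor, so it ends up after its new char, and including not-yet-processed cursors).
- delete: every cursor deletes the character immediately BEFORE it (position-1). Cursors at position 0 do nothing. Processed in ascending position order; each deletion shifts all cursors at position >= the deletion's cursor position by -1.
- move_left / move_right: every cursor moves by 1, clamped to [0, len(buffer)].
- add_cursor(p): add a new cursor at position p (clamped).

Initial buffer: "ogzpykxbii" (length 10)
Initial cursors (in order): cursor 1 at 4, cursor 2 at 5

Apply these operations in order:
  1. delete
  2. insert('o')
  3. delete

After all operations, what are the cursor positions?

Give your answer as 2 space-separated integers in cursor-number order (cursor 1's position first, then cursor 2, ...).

Answer: 3 3

Derivation:
After op 1 (delete): buffer="ogzkxbii" (len 8), cursors c1@3 c2@3, authorship ........
After op 2 (insert('o')): buffer="ogzookxbii" (len 10), cursors c1@5 c2@5, authorship ...12.....
After op 3 (delete): buffer="ogzkxbii" (len 8), cursors c1@3 c2@3, authorship ........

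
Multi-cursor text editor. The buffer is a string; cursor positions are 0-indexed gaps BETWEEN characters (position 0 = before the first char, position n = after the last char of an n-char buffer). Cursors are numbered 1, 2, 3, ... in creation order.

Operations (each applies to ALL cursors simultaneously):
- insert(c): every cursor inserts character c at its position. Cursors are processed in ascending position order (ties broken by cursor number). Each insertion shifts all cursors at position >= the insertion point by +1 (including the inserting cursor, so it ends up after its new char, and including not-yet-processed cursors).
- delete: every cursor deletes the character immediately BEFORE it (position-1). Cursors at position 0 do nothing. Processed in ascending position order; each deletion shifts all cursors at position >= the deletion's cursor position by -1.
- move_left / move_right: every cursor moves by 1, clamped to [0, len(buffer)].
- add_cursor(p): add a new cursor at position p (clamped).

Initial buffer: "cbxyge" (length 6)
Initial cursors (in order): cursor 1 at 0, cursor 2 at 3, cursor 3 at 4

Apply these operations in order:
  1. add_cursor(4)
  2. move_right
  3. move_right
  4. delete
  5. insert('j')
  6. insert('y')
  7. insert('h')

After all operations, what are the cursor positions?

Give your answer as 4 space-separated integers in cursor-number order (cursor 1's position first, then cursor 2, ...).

After op 1 (add_cursor(4)): buffer="cbxyge" (len 6), cursors c1@0 c2@3 c3@4 c4@4, authorship ......
After op 2 (move_right): buffer="cbxyge" (len 6), cursors c1@1 c2@4 c3@5 c4@5, authorship ......
After op 3 (move_right): buffer="cbxyge" (len 6), cursors c1@2 c2@5 c3@6 c4@6, authorship ......
After op 4 (delete): buffer="cx" (len 2), cursors c1@1 c2@2 c3@2 c4@2, authorship ..
After op 5 (insert('j')): buffer="cjxjjj" (len 6), cursors c1@2 c2@6 c3@6 c4@6, authorship .1.234
After op 6 (insert('y')): buffer="cjyxjjjyyy" (len 10), cursors c1@3 c2@10 c3@10 c4@10, authorship .11.234234
After op 7 (insert('h')): buffer="cjyhxjjjyyyhhh" (len 14), cursors c1@4 c2@14 c3@14 c4@14, authorship .111.234234234

Answer: 4 14 14 14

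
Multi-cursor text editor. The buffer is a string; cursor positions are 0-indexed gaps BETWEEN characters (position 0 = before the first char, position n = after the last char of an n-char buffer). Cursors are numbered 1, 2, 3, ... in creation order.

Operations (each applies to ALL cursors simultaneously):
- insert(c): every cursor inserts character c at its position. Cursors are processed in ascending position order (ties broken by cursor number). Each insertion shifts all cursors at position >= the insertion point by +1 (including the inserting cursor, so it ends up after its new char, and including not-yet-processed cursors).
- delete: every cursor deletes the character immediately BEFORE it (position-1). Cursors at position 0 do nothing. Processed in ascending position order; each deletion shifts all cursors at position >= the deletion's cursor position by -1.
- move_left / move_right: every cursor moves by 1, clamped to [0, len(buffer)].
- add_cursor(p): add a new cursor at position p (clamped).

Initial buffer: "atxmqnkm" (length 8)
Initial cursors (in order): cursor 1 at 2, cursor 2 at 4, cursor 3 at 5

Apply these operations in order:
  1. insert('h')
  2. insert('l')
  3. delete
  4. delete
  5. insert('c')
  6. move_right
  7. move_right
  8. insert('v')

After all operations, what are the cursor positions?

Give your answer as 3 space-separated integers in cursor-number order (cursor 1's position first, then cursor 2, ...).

Answer: 6 10 13

Derivation:
After op 1 (insert('h')): buffer="athxmhqhnkm" (len 11), cursors c1@3 c2@6 c3@8, authorship ..1..2.3...
After op 2 (insert('l')): buffer="athlxmhlqhlnkm" (len 14), cursors c1@4 c2@8 c3@11, authorship ..11..22.33...
After op 3 (delete): buffer="athxmhqhnkm" (len 11), cursors c1@3 c2@6 c3@8, authorship ..1..2.3...
After op 4 (delete): buffer="atxmqnkm" (len 8), cursors c1@2 c2@4 c3@5, authorship ........
After op 5 (insert('c')): buffer="atcxmcqcnkm" (len 11), cursors c1@3 c2@6 c3@8, authorship ..1..2.3...
After op 6 (move_right): buffer="atcxmcqcnkm" (len 11), cursors c1@4 c2@7 c3@9, authorship ..1..2.3...
After op 7 (move_right): buffer="atcxmcqcnkm" (len 11), cursors c1@5 c2@8 c3@10, authorship ..1..2.3...
After op 8 (insert('v')): buffer="atcxmvcqcvnkvm" (len 14), cursors c1@6 c2@10 c3@13, authorship ..1..12.32..3.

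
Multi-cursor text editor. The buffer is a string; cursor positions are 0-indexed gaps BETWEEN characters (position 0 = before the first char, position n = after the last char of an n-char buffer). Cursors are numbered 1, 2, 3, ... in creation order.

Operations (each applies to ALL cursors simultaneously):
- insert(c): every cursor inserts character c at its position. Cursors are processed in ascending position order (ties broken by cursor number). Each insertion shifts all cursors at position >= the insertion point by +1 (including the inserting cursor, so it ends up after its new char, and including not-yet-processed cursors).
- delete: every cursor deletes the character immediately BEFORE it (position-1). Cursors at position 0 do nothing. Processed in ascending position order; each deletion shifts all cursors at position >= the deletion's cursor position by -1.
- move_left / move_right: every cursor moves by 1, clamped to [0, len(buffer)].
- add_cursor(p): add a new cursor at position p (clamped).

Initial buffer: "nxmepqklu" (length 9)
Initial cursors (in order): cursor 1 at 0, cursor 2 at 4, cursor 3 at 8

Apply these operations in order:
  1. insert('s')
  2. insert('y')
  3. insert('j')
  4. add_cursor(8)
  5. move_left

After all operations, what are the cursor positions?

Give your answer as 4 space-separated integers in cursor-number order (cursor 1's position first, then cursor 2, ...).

After op 1 (insert('s')): buffer="snxmespqklsu" (len 12), cursors c1@1 c2@6 c3@11, authorship 1....2....3.
After op 2 (insert('y')): buffer="synxmesypqklsyu" (len 15), cursors c1@2 c2@8 c3@14, authorship 11....22....33.
After op 3 (insert('j')): buffer="syjnxmesyjpqklsyju" (len 18), cursors c1@3 c2@10 c3@17, authorship 111....222....333.
After op 4 (add_cursor(8)): buffer="syjnxmesyjpqklsyju" (len 18), cursors c1@3 c4@8 c2@10 c3@17, authorship 111....222....333.
After op 5 (move_left): buffer="syjnxmesyjpqklsyju" (len 18), cursors c1@2 c4@7 c2@9 c3@16, authorship 111....222....333.

Answer: 2 9 16 7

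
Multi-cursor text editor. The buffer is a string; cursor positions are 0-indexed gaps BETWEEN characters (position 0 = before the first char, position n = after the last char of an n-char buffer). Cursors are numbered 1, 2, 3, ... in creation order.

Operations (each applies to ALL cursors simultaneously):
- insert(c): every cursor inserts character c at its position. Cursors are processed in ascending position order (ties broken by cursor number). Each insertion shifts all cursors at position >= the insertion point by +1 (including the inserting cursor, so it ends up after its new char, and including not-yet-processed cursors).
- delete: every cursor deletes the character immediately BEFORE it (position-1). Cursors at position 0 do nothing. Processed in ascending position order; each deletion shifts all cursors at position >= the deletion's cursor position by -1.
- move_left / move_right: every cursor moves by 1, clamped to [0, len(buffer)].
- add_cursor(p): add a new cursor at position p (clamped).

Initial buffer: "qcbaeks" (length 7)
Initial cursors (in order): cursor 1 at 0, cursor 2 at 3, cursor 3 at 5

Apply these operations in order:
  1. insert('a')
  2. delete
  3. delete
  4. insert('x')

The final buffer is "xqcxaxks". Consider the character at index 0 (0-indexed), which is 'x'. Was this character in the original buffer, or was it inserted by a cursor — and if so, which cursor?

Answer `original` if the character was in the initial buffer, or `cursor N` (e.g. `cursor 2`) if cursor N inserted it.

Answer: cursor 1

Derivation:
After op 1 (insert('a')): buffer="aqcbaaeaks" (len 10), cursors c1@1 c2@5 c3@8, authorship 1...2..3..
After op 2 (delete): buffer="qcbaeks" (len 7), cursors c1@0 c2@3 c3@5, authorship .......
After op 3 (delete): buffer="qcaks" (len 5), cursors c1@0 c2@2 c3@3, authorship .....
After op 4 (insert('x')): buffer="xqcxaxks" (len 8), cursors c1@1 c2@4 c3@6, authorship 1..2.3..
Authorship (.=original, N=cursor N): 1 . . 2 . 3 . .
Index 0: author = 1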